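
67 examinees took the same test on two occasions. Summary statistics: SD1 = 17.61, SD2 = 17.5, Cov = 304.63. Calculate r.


r = cov(X,Y) / (SD_X * SD_Y)
r = 304.63 / (17.61 * 17.5)
r = 304.63 / 308.175
r = 0.9885

0.9885


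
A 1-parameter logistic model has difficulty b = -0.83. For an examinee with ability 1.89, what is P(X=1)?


theta - b = 1.89 - -0.83 = 2.72
exp(-(theta - b)) = exp(-2.72) = 0.0659
P = 1 / (1 + 0.0659)
P = 0.9382

0.9382


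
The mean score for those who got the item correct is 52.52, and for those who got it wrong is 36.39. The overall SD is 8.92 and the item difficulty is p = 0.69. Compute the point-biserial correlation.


q = 1 - p = 0.31
rpb = ((M1 - M0) / SD) * sqrt(p * q)
rpb = ((52.52 - 36.39) / 8.92) * sqrt(0.69 * 0.31)
rpb = 0.8363

0.8363


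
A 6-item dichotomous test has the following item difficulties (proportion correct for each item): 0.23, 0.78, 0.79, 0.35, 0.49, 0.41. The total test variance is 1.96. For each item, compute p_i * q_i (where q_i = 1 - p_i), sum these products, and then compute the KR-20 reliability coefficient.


For each item, compute p_i * q_i:
  Item 1: 0.23 * 0.77 = 0.1771
  Item 2: 0.78 * 0.22 = 0.1716
  Item 3: 0.79 * 0.21 = 0.1659
  Item 4: 0.35 * 0.65 = 0.2275
  Item 5: 0.49 * 0.51 = 0.2499
  Item 6: 0.41 * 0.59 = 0.2419
Sum(p_i * q_i) = 0.1771 + 0.1716 + 0.1659 + 0.2275 + 0.2499 + 0.2419 = 1.2339
KR-20 = (k/(k-1)) * (1 - Sum(p_i*q_i) / Var_total)
= (6/5) * (1 - 1.2339/1.96)
= 1.2 * 0.3705
KR-20 = 0.4446

0.4446


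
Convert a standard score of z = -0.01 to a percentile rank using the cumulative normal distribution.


CDF(z) = 0.5 * (1 + erf(z/sqrt(2)))
erf(-0.0071) = -0.008
CDF = 0.496
Percentile rank = 0.496 * 100 = 49.6

49.6


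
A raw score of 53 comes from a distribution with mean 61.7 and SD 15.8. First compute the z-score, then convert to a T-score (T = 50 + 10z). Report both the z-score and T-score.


z = (X - mean) / SD = (53 - 61.7) / 15.8
z = -8.7 / 15.8
z = -0.5506
T-score = T = 50 + 10z
Carry z at full precision (z = -8.7 / 15.8) into the conversion:
T-score = 50 + 10 * (-8.7 / 15.8) = 50 + -87 / 15.8
T-score = 50 + -5.5063
T-score = 44.4937

44.4937


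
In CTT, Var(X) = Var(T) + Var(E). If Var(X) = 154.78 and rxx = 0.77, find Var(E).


var_true = rxx * var_obs = 0.77 * 154.78 = 119.1806
var_error = var_obs - var_true
var_error = 154.78 - 119.1806
var_error = 35.5994

35.5994


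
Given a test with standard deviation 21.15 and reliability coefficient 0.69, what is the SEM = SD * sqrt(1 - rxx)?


SEM = SD * sqrt(1 - rxx)
SEM = 21.15 * sqrt(1 - 0.69)
SEM = 21.15 * sqrt(0.31) = 21.15 * 0.556776
SEM = 11.7758

11.7758


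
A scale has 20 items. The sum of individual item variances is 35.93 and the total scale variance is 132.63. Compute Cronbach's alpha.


alpha = (k/(k-1)) * (1 - sum(si^2)/s_total^2)
= (20/19) * (1 - 35.93/132.63)
alpha = 0.7675

0.7675


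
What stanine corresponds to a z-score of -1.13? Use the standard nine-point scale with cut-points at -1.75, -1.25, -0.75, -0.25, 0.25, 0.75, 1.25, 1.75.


Stanine boundaries: [-1.75, -1.25, -0.75, -0.25, 0.25, 0.75, 1.25, 1.75]
z = -1.13
Check each boundary:
  z >= -1.75 -> could be stanine 2
  z >= -1.25 -> could be stanine 3
  z < -0.75
  z < -0.25
  z < 0.25
  z < 0.75
  z < 1.25
  z < 1.75
Highest qualifying boundary gives stanine = 3

3


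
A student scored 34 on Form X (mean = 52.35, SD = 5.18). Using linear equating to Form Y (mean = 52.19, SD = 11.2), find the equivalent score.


slope = SD_Y / SD_X = 11.2 / 5.18 ~ 2.1622
intercept = mean_Y - slope * mean_X = 52.19 - (11.2 / 5.18) * 52.35 ~ -60.9992
Y = slope * X + intercept. To avoid rounding drift from the rounded slope/intercept, evaluate the equivalent form Y = mean_Y + SD_Y * (X - mean_X) / SD_X at full precision:
Y = 52.19 + 11.2 * (34 - 52.35) / 5.18
Y = 52.19 - 11.2 * 18.35 / 5.18
Y = 52.19 - 205.52 / 5.18
Y = 52.19 - 39.6757
Y = 12.5143

12.5143


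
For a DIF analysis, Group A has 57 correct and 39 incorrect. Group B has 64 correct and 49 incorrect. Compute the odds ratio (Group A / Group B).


Odds_A = 57/39 = 1.4615
Odds_B = 64/49 = 1.3061
OR = Odds_A / Odds_B = 1.4615 / 1.3061
Exactly, OR = (57 * 49) / (39 * 64) = 2793 / 2496
OR = 1.119

1.119


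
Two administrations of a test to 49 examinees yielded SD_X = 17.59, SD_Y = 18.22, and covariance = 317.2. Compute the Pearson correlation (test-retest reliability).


r = cov(X,Y) / (SD_X * SD_Y)
r = 317.2 / (17.59 * 18.22)
r = 317.2 / 320.4898
r = 0.9897

0.9897


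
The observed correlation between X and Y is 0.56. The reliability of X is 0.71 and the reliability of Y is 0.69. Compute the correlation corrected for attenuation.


r_corrected = rxy / sqrt(rxx * ryy)
= 0.56 / sqrt(0.71 * 0.69)
= 0.56 / sqrt(0.4899)
= 0.56 / 0.699929
r_corrected = 0.8001

0.8001


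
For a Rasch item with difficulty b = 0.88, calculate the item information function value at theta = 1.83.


P = 1/(1+exp(-(1.83-0.88))) = 0.7211
I = P*(1-P) = 0.7211 * 0.2789
I = 0.2011

0.2011


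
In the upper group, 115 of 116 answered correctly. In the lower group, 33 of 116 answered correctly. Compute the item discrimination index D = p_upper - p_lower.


p_upper = 115/116 = 0.9914
p_lower = 33/116 = 0.2845
D = 0.9914 - 0.2845 = 0.7069

0.7069


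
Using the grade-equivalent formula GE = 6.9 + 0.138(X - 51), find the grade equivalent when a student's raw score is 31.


raw - median = 31 - 51 = -20
slope * diff = 0.138 * -20 = -2.76
GE = 6.9 + -2.76
GE = 4.14

4.14


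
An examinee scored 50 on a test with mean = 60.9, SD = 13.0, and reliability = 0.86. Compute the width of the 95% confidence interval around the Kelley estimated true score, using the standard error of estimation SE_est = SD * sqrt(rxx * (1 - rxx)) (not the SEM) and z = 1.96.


True score estimate = 0.86*50 + 0.14*60.9 = 51.526
SE_est = SD * sqrt(rxx * (1 - rxx)) = 13.0 * sqrt(0.86 * 0.14) = 13.0 * sqrt(0.1204) = 4.510831
CI = T_est +/- z * SE_est, so width = 2 * z * SE_est = 2 * 1.96 * 4.510831
Width = 17.6825

17.6825


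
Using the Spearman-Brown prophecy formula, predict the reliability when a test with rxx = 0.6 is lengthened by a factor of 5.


r_new = (n * rxx) / (1 + (n-1) * rxx)
r_new = (5 * 0.6) / (1 + 4 * 0.6)
r_new = 3.0 / 3.4
r_new = 0.8824

0.8824


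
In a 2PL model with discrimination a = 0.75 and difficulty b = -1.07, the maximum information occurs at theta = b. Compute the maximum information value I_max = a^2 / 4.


For 2PL, max info at theta = b = -1.07
I_max = a^2 / 4 = 0.75^2 / 4
= 0.5625 / 4
I_max = 0.1406

0.1406


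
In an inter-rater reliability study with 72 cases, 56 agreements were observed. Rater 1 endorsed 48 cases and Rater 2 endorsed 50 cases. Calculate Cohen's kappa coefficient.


P_o = 56/72 = 0.777778
P_e = (48*50 + 24*22) / 5184 = 0.564815
kappa = (P_o - P_e) / (1 - P_e)
kappa = (0.777778 - 0.564815) / (1 - 0.564815)
kappa = 0.4894

0.4894


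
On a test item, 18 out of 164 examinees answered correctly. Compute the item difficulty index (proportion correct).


Item difficulty p = number correct / total examinees
p = 18 / 164
p = 0.1098

0.1098


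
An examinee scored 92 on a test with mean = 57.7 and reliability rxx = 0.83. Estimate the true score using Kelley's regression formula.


T_est = rxx * X + (1 - rxx) * mean
T_est = 0.83 * 92 + 0.17 * 57.7
T_est = 76.36 + 9.809
T_est = 86.169

86.169


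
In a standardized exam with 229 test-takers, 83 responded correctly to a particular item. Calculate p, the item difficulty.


Item difficulty p = number correct / total examinees
p = 83 / 229
p = 0.3624

0.3624


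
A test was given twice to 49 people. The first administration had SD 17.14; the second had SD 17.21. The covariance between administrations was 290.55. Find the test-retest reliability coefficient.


r = cov(X,Y) / (SD_X * SD_Y)
r = 290.55 / (17.14 * 17.21)
r = 290.55 / 294.9794
r = 0.985

0.985


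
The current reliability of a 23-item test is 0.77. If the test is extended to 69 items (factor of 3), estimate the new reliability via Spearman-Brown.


r_new = (n * rxx) / (1 + (n-1) * rxx)
r_new = (3 * 0.77) / (1 + 2 * 0.77)
r_new = 2.31 / 2.54
r_new = 0.9094

0.9094


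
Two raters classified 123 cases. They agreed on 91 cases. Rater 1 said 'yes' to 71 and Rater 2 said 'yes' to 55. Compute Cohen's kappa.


P_o = 91/123 = 0.739837
P_e = (71*55 + 52*68) / 15129 = 0.491837
kappa = (P_o - P_e) / (1 - P_e)
kappa = (0.739837 - 0.491837) / (1 - 0.491837)
kappa = 0.488

0.488


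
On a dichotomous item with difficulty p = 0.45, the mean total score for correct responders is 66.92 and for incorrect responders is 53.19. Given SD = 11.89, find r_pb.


q = 1 - p = 0.55
rpb = ((M1 - M0) / SD) * sqrt(p * q)
rpb = ((66.92 - 53.19) / 11.89) * sqrt(0.45 * 0.55)
rpb = 0.5745

0.5745


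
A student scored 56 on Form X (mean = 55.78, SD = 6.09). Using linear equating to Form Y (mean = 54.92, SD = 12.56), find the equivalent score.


slope = SD_Y / SD_X = 12.56 / 6.09 ~ 2.0624
intercept = mean_Y - slope * mean_X = 54.92 - (12.56 / 6.09) * 55.78 ~ -60.1205
Y = slope * X + intercept. To avoid rounding drift from the rounded slope/intercept, evaluate the equivalent form Y = mean_Y + SD_Y * (X - mean_X) / SD_X at full precision:
Y = 54.92 + 12.56 * (56 - 55.78) / 6.09
Y = 54.92 + 12.56 * 0.22 / 6.09
Y = 54.92 + 2.7632 / 6.09
Y = 54.92 + 0.4537
Y = 55.3737

55.3737


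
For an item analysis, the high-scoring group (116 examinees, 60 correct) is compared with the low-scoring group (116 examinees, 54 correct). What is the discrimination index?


p_upper = 60/116 = 0.5172
p_lower = 54/116 = 0.4655
D = 0.5172 - 0.4655 = 0.0517

0.0517


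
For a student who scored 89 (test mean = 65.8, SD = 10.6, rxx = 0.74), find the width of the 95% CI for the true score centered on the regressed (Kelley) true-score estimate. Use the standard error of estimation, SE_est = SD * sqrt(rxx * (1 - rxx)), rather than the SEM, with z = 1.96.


True score estimate = 0.74*89 + 0.26*65.8 = 82.968
SE_est = SD * sqrt(rxx * (1 - rxx)) = 10.6 * sqrt(0.74 * 0.26) = 10.6 * sqrt(0.1924) = 4.649523
CI = T_est +/- z * SE_est, so width = 2 * z * SE_est = 2 * 1.96 * 4.649523
Width = 18.2261

18.2261


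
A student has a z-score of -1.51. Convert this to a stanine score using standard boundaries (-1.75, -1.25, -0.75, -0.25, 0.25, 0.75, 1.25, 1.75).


Stanine boundaries: [-1.75, -1.25, -0.75, -0.25, 0.25, 0.75, 1.25, 1.75]
z = -1.51
Check each boundary:
  z >= -1.75 -> could be stanine 2
  z < -1.25
  z < -0.75
  z < -0.25
  z < 0.25
  z < 0.75
  z < 1.25
  z < 1.75
Highest qualifying boundary gives stanine = 2

2


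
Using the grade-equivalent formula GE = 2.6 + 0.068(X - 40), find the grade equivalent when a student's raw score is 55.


raw - median = 55 - 40 = 15
slope * diff = 0.068 * 15 = 1.02
GE = 2.6 + 1.02
GE = 3.62

3.62


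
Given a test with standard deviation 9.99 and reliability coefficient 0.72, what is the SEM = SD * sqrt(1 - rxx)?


SEM = SD * sqrt(1 - rxx)
SEM = 9.99 * sqrt(1 - 0.72)
SEM = 9.99 * sqrt(0.28) = 9.99 * 0.52915
SEM = 5.2862

5.2862


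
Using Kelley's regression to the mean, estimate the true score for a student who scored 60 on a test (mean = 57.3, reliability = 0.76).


T_est = rxx * X + (1 - rxx) * mean
T_est = 0.76 * 60 + 0.24 * 57.3
T_est = 45.6 + 13.752
T_est = 59.352

59.352


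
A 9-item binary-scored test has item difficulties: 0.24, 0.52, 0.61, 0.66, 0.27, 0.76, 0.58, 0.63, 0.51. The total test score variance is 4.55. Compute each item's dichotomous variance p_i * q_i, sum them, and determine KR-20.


For each item, compute p_i * q_i:
  Item 1: 0.24 * 0.76 = 0.1824
  Item 2: 0.52 * 0.48 = 0.2496
  Item 3: 0.61 * 0.39 = 0.2379
  Item 4: 0.66 * 0.34 = 0.2244
  Item 5: 0.27 * 0.73 = 0.1971
  Item 6: 0.76 * 0.24 = 0.1824
  Item 7: 0.58 * 0.42 = 0.2436
  Item 8: 0.63 * 0.37 = 0.2331
  Item 9: 0.51 * 0.49 = 0.2499
Sum(p_i * q_i) = 0.1824 + 0.2496 + 0.2379 + 0.2244 + 0.1971 + 0.1824 + 0.2436 + 0.2331 + 0.2499 = 2.0004
KR-20 = (k/(k-1)) * (1 - Sum(p_i*q_i) / Var_total)
= (9/8) * (1 - 2.0004/4.55)
= 1.125 * 0.5604
KR-20 = 0.6304

0.6304


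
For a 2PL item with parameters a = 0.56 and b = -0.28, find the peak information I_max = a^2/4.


For 2PL, max info at theta = b = -0.28
I_max = a^2 / 4 = 0.56^2 / 4
= 0.3136 / 4
I_max = 0.0784

0.0784


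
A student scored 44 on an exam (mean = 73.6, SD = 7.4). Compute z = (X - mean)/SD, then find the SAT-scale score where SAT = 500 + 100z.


z = (X - mean) / SD = (44 - 73.6) / 7.4
z = -29.6 / 7.4
z = -4.0
SAT-scale = SAT = 500 + 100z
Carry z at full precision (z = -29.6 / 7.4) into the conversion:
SAT-scale = 500 + 100 * (-29.6 / 7.4) = 500 + -2960 / 7.4
SAT-scale = 500 + -400.0
SAT-scale = 100.0

100.0


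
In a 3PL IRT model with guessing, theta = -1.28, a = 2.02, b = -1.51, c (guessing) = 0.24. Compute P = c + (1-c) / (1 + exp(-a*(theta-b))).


logit = 2.02*(-1.28 - -1.51) = 0.4646
P* = 1/(1 + exp(-0.4646)) = 0.6141
P = 0.24 + (1 - 0.24) * 0.6141
P = 0.7067

0.7067


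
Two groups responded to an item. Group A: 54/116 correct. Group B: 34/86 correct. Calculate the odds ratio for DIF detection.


Odds_A = 54/62 = 0.871
Odds_B = 34/52 = 0.6538
OR = Odds_A / Odds_B = 0.871 / 0.6538
Exactly, OR = (54 * 52) / (62 * 34) = 2808 / 2108
OR = 1.3321

1.3321


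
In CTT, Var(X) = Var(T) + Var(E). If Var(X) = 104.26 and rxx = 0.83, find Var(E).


var_true = rxx * var_obs = 0.83 * 104.26 = 86.5358
var_error = var_obs - var_true
var_error = 104.26 - 86.5358
var_error = 17.7242

17.7242


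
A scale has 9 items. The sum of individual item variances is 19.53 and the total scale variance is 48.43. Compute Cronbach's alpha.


alpha = (k/(k-1)) * (1 - sum(si^2)/s_total^2)
= (9/8) * (1 - 19.53/48.43)
alpha = 0.6713

0.6713


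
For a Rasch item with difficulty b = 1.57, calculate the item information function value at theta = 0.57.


P = 1/(1+exp(-(0.57-1.57))) = 0.2689
I = P*(1-P) = 0.2689 * 0.7311
I = 0.1966

0.1966


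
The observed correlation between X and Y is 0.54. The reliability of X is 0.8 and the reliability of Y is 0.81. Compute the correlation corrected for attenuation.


r_corrected = rxy / sqrt(rxx * ryy)
= 0.54 / sqrt(0.8 * 0.81)
= 0.54 / sqrt(0.648)
= 0.54 / 0.804984
r_corrected = 0.6708

0.6708


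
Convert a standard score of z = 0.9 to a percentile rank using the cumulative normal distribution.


CDF(z) = 0.5 * (1 + erf(z/sqrt(2)))
erf(0.6364) = 0.6319
CDF = 0.8159
Percentile rank = 0.8159 * 100 = 81.59

81.59


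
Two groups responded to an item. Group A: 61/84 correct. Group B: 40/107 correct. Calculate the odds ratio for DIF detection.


Odds_A = 61/23 = 2.6522
Odds_B = 40/67 = 0.597
OR = Odds_A / Odds_B = 2.6522 / 0.597
Exactly, OR = (61 * 67) / (23 * 40) = 4087 / 920
OR = 4.4424

4.4424


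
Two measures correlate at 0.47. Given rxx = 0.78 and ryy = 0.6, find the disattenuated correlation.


r_corrected = rxy / sqrt(rxx * ryy)
= 0.47 / sqrt(0.78 * 0.6)
= 0.47 / sqrt(0.468)
= 0.47 / 0.684105
r_corrected = 0.687

0.687


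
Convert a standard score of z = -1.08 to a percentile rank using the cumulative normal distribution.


CDF(z) = 0.5 * (1 + erf(z/sqrt(2)))
erf(-0.7637) = -0.7199
CDF = 0.1401
Percentile rank = 0.1401 * 100 = 14.01

14.01


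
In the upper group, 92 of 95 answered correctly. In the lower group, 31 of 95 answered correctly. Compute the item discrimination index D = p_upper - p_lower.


p_upper = 92/95 = 0.9684
p_lower = 31/95 = 0.3263
D = 0.9684 - 0.3263 = 0.6421

0.6421


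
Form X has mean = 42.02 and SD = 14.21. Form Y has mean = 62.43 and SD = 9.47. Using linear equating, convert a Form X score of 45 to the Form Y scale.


slope = SD_Y / SD_X = 9.47 / 14.21 ~ 0.6664
intercept = mean_Y - slope * mean_X = 62.43 - (9.47 / 14.21) * 42.02 ~ 34.4265
Y = slope * X + intercept. To avoid rounding drift from the rounded slope/intercept, evaluate the equivalent form Y = mean_Y + SD_Y * (X - mean_X) / SD_X at full precision:
Y = 62.43 + 9.47 * (45 - 42.02) / 14.21
Y = 62.43 + 9.47 * 2.98 / 14.21
Y = 62.43 + 28.2206 / 14.21
Y = 62.43 + 1.986
Y = 64.416

64.416


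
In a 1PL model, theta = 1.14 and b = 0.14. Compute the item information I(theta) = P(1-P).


P = 1/(1+exp(-(1.14-0.14))) = 0.7311
I = P*(1-P) = 0.7311 * 0.2689
I = 0.1966

0.1966


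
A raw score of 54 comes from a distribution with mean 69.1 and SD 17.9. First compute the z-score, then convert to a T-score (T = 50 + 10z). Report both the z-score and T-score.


z = (X - mean) / SD = (54 - 69.1) / 17.9
z = -15.1 / 17.9
z = -0.8436
T-score = T = 50 + 10z
Carry z at full precision (z = -15.1 / 17.9) into the conversion:
T-score = 50 + 10 * (-15.1 / 17.9) = 50 + -151 / 17.9
T-score = 50 + -8.4358
T-score = 41.5642

41.5642


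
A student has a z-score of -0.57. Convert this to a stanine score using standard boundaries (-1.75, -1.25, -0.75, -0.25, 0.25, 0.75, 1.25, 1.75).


Stanine boundaries: [-1.75, -1.25, -0.75, -0.25, 0.25, 0.75, 1.25, 1.75]
z = -0.57
Check each boundary:
  z >= -1.75 -> could be stanine 2
  z >= -1.25 -> could be stanine 3
  z >= -0.75 -> could be stanine 4
  z < -0.25
  z < 0.25
  z < 0.75
  z < 1.25
  z < 1.75
Highest qualifying boundary gives stanine = 4

4


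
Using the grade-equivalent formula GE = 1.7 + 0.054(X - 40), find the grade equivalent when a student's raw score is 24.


raw - median = 24 - 40 = -16
slope * diff = 0.054 * -16 = -0.864
GE = 1.7 + -0.864
GE = 0.836

0.836


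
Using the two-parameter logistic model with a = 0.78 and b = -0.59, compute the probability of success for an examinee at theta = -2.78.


a*(theta - b) = 0.78 * (-2.78 - -0.59) = -1.7082
exp(--1.7082) = 5.519
P = 1 / (1 + 5.519)
P = 0.1534

0.1534


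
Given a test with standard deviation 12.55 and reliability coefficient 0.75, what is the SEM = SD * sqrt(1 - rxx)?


SEM = SD * sqrt(1 - rxx)
SEM = 12.55 * sqrt(1 - 0.75)
SEM = 12.55 * sqrt(0.25) = 12.55 * 0.5
SEM = 6.275

6.275


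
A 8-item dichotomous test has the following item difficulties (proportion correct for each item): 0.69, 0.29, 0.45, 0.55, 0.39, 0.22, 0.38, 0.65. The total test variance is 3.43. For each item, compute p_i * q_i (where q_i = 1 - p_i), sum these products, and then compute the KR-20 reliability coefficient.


For each item, compute p_i * q_i:
  Item 1: 0.69 * 0.31 = 0.2139
  Item 2: 0.29 * 0.71 = 0.2059
  Item 3: 0.45 * 0.55 = 0.2475
  Item 4: 0.55 * 0.45 = 0.2475
  Item 5: 0.39 * 0.61 = 0.2379
  Item 6: 0.22 * 0.78 = 0.1716
  Item 7: 0.38 * 0.62 = 0.2356
  Item 8: 0.65 * 0.35 = 0.2275
Sum(p_i * q_i) = 0.2139 + 0.2059 + 0.2475 + 0.2475 + 0.2379 + 0.1716 + 0.2356 + 0.2275 = 1.7874
KR-20 = (k/(k-1)) * (1 - Sum(p_i*q_i) / Var_total)
= (8/7) * (1 - 1.7874/3.43)
= 1.1429 * 0.4789
KR-20 = 0.5473

0.5473


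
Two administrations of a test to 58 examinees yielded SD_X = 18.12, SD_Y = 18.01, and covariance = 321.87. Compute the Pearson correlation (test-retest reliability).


r = cov(X,Y) / (SD_X * SD_Y)
r = 321.87 / (18.12 * 18.01)
r = 321.87 / 326.3412
r = 0.9863

0.9863


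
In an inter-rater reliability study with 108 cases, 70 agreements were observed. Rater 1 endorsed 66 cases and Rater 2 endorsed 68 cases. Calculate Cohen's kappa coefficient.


P_o = 70/108 = 0.648148
P_e = (66*68 + 42*40) / 11664 = 0.528807
kappa = (P_o - P_e) / (1 - P_e)
kappa = (0.648148 - 0.528807) / (1 - 0.528807)
kappa = 0.2533

0.2533


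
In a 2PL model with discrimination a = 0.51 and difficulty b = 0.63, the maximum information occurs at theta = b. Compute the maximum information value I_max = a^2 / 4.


For 2PL, max info at theta = b = 0.63
I_max = a^2 / 4 = 0.51^2 / 4
= 0.2601 / 4
I_max = 0.065

0.065


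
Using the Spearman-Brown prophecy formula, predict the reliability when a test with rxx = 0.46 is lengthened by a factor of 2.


r_new = (n * rxx) / (1 + (n-1) * rxx)
r_new = (2 * 0.46) / (1 + 1 * 0.46)
r_new = 0.92 / 1.46
r_new = 0.6301

0.6301


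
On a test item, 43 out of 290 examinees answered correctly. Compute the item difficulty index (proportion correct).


Item difficulty p = number correct / total examinees
p = 43 / 290
p = 0.1483

0.1483


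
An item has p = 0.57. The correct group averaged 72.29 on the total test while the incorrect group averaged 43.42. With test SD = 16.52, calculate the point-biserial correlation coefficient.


q = 1 - p = 0.43
rpb = ((M1 - M0) / SD) * sqrt(p * q)
rpb = ((72.29 - 43.42) / 16.52) * sqrt(0.57 * 0.43)
rpb = 0.8652

0.8652


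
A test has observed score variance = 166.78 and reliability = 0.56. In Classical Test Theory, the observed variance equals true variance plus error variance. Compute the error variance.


var_true = rxx * var_obs = 0.56 * 166.78 = 93.3968
var_error = var_obs - var_true
var_error = 166.78 - 93.3968
var_error = 73.3832

73.3832


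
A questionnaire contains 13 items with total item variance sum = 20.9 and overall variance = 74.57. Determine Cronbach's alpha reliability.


alpha = (k/(k-1)) * (1 - sum(si^2)/s_total^2)
= (13/12) * (1 - 20.9/74.57)
alpha = 0.7797

0.7797


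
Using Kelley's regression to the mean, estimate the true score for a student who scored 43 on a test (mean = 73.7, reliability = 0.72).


T_est = rxx * X + (1 - rxx) * mean
T_est = 0.72 * 43 + 0.28 * 73.7
T_est = 30.96 + 20.636
T_est = 51.596

51.596


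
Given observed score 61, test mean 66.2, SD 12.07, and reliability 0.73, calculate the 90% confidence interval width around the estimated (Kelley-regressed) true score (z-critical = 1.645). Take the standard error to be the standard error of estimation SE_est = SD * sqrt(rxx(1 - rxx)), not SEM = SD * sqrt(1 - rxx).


True score estimate = 0.73*61 + 0.27*66.2 = 62.404
SE_est = SD * sqrt(rxx * (1 - rxx)) = 12.07 * sqrt(0.73 * 0.27) = 12.07 * sqrt(0.1971) = 5.358591
CI = T_est +/- z * SE_est, so width = 2 * z * SE_est = 2 * 1.645 * 5.358591
Width = 17.6298

17.6298


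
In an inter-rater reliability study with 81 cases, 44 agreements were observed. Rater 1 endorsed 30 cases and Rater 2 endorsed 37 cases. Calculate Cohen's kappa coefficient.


P_o = 44/81 = 0.54321
P_e = (30*37 + 51*44) / 6561 = 0.511203
kappa = (P_o - P_e) / (1 - P_e)
kappa = (0.54321 - 0.511203) / (1 - 0.511203)
kappa = 0.0655

0.0655


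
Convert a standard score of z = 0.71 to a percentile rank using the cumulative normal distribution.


CDF(z) = 0.5 * (1 + erf(z/sqrt(2)))
erf(0.502) = 0.5223
CDF = 0.7611
Percentile rank = 0.7611 * 100 = 76.11

76.11


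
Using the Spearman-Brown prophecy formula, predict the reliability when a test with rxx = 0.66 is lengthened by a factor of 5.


r_new = (n * rxx) / (1 + (n-1) * rxx)
r_new = (5 * 0.66) / (1 + 4 * 0.66)
r_new = 3.3 / 3.64
r_new = 0.9066

0.9066


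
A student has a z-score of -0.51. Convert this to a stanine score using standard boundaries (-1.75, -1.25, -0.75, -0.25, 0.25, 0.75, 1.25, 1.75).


Stanine boundaries: [-1.75, -1.25, -0.75, -0.25, 0.25, 0.75, 1.25, 1.75]
z = -0.51
Check each boundary:
  z >= -1.75 -> could be stanine 2
  z >= -1.25 -> could be stanine 3
  z >= -0.75 -> could be stanine 4
  z < -0.25
  z < 0.25
  z < 0.75
  z < 1.25
  z < 1.75
Highest qualifying boundary gives stanine = 4

4


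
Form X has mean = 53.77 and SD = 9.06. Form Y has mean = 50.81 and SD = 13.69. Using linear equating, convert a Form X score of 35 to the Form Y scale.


slope = SD_Y / SD_X = 13.69 / 9.06 ~ 1.511
intercept = mean_Y - slope * mean_X = 50.81 - (13.69 / 9.06) * 53.77 ~ -30.4385
Y = slope * X + intercept. To avoid rounding drift from the rounded slope/intercept, evaluate the equivalent form Y = mean_Y + SD_Y * (X - mean_X) / SD_X at full precision:
Y = 50.81 + 13.69 * (35 - 53.77) / 9.06
Y = 50.81 - 13.69 * 18.77 / 9.06
Y = 50.81 - 256.9613 / 9.06
Y = 50.81 - 28.3622
Y = 22.4478

22.4478


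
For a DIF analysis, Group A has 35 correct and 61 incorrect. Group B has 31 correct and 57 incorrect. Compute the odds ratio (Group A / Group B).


Odds_A = 35/61 = 0.5738
Odds_B = 31/57 = 0.5439
OR = Odds_A / Odds_B = 0.5738 / 0.5439
Exactly, OR = (35 * 57) / (61 * 31) = 1995 / 1891
OR = 1.055

1.055


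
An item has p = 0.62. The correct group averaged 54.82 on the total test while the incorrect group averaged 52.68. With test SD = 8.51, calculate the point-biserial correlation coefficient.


q = 1 - p = 0.38
rpb = ((M1 - M0) / SD) * sqrt(p * q)
rpb = ((54.82 - 52.68) / 8.51) * sqrt(0.62 * 0.38)
rpb = 0.1221

0.1221


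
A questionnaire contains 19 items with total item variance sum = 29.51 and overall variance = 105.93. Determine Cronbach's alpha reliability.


alpha = (k/(k-1)) * (1 - sum(si^2)/s_total^2)
= (19/18) * (1 - 29.51/105.93)
alpha = 0.7615

0.7615


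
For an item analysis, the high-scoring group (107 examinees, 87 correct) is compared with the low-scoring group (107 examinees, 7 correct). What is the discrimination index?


p_upper = 87/107 = 0.8131
p_lower = 7/107 = 0.0654
D = 0.8131 - 0.0654 = 0.7477

0.7477


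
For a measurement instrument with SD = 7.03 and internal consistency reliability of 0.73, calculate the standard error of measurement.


SEM = SD * sqrt(1 - rxx)
SEM = 7.03 * sqrt(1 - 0.73)
SEM = 7.03 * sqrt(0.27) = 7.03 * 0.519615
SEM = 3.6529

3.6529


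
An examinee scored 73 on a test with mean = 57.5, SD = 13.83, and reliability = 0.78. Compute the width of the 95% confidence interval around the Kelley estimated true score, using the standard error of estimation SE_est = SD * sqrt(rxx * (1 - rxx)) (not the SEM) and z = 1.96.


True score estimate = 0.78*73 + 0.22*57.5 = 69.59
SE_est = SD * sqrt(rxx * (1 - rxx)) = 13.83 * sqrt(0.78 * 0.22) = 13.83 * sqrt(0.1716) = 5.729026
CI = T_est +/- z * SE_est, so width = 2 * z * SE_est = 2 * 1.96 * 5.729026
Width = 22.4578

22.4578


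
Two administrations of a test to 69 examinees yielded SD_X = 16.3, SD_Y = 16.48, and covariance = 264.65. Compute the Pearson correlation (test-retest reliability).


r = cov(X,Y) / (SD_X * SD_Y)
r = 264.65 / (16.3 * 16.48)
r = 264.65 / 268.624
r = 0.9852

0.9852


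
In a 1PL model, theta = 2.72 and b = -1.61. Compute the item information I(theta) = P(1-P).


P = 1/(1+exp(-(2.72--1.61))) = 0.987
I = P*(1-P) = 0.987 * 0.013
I = 0.0128

0.0128


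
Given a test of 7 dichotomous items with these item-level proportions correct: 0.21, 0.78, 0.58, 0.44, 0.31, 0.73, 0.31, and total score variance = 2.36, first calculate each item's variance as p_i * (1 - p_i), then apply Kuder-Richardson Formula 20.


For each item, compute p_i * q_i:
  Item 1: 0.21 * 0.79 = 0.1659
  Item 2: 0.78 * 0.22 = 0.1716
  Item 3: 0.58 * 0.42 = 0.2436
  Item 4: 0.44 * 0.56 = 0.2464
  Item 5: 0.31 * 0.69 = 0.2139
  Item 6: 0.73 * 0.27 = 0.1971
  Item 7: 0.31 * 0.69 = 0.2139
Sum(p_i * q_i) = 0.1659 + 0.1716 + 0.2436 + 0.2464 + 0.2139 + 0.1971 + 0.2139 = 1.4524
KR-20 = (k/(k-1)) * (1 - Sum(p_i*q_i) / Var_total)
= (7/6) * (1 - 1.4524/2.36)
= 1.1667 * 0.3846
KR-20 = 0.4487

0.4487


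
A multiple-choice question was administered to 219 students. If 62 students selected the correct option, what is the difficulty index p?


Item difficulty p = number correct / total examinees
p = 62 / 219
p = 0.2831

0.2831


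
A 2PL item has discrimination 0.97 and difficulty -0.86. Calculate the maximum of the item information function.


For 2PL, max info at theta = b = -0.86
I_max = a^2 / 4 = 0.97^2 / 4
= 0.9409 / 4
I_max = 0.2352

0.2352


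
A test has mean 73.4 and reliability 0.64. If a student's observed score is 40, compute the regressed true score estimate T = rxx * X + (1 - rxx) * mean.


T_est = rxx * X + (1 - rxx) * mean
T_est = 0.64 * 40 + 0.36 * 73.4
T_est = 25.6 + 26.424
T_est = 52.024

52.024


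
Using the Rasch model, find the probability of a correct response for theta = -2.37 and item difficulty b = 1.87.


theta - b = -2.37 - 1.87 = -4.24
exp(-(theta - b)) = exp(4.24) = 69.4079
P = 1 / (1 + 69.4079)
P = 0.0142

0.0142


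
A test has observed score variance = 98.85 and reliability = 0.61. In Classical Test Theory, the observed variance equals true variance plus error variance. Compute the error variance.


var_true = rxx * var_obs = 0.61 * 98.85 = 60.2985
var_error = var_obs - var_true
var_error = 98.85 - 60.2985
var_error = 38.5515

38.5515


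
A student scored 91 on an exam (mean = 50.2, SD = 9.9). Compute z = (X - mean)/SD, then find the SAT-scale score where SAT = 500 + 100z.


z = (X - mean) / SD = (91 - 50.2) / 9.9
z = 40.8 / 9.9
z = 4.1212
SAT-scale = SAT = 500 + 100z
Carry z at full precision (z = 40.8 / 9.9) into the conversion:
SAT-scale = 500 + 100 * (40.8 / 9.9) = 500 + 4080 / 9.9
SAT-scale = 500 + 412.1212
SAT-scale = 912.1212

912.1212


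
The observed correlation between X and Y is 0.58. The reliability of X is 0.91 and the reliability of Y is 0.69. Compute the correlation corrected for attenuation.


r_corrected = rxy / sqrt(rxx * ryy)
= 0.58 / sqrt(0.91 * 0.69)
= 0.58 / sqrt(0.6279)
= 0.58 / 0.792401
r_corrected = 0.732

0.732


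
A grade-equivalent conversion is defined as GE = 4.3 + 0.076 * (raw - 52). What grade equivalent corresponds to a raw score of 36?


raw - median = 36 - 52 = -16
slope * diff = 0.076 * -16 = -1.216
GE = 4.3 + -1.216
GE = 3.084

3.084


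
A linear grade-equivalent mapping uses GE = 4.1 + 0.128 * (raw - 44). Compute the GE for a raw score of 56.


raw - median = 56 - 44 = 12
slope * diff = 0.128 * 12 = 1.536
GE = 4.1 + 1.536
GE = 5.636

5.636


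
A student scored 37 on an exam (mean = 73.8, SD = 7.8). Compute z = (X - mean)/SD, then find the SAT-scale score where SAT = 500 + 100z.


z = (X - mean) / SD = (37 - 73.8) / 7.8
z = -36.8 / 7.8
z = -4.7179
SAT-scale = SAT = 500 + 100z
Carry z at full precision (z = -36.8 / 7.8) into the conversion:
SAT-scale = 500 + 100 * (-36.8 / 7.8) = 500 + -3680 / 7.8
SAT-scale = 500 + -471.7949
SAT-scale = 28.2051

28.2051


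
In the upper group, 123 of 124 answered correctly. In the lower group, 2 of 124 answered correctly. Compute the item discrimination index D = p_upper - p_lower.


p_upper = 123/124 = 0.9919
p_lower = 2/124 = 0.0161
D = 0.9919 - 0.0161 = 0.9758

0.9758


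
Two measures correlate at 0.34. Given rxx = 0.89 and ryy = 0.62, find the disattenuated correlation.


r_corrected = rxy / sqrt(rxx * ryy)
= 0.34 / sqrt(0.89 * 0.62)
= 0.34 / sqrt(0.5518)
= 0.34 / 0.742832
r_corrected = 0.4577

0.4577


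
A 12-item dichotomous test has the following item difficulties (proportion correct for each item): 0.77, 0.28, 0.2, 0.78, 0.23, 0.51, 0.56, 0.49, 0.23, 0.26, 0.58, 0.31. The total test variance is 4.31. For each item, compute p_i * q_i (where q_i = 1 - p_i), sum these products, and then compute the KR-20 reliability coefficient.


For each item, compute p_i * q_i:
  Item 1: 0.77 * 0.23 = 0.1771
  Item 2: 0.28 * 0.72 = 0.2016
  Item 3: 0.2 * 0.8 = 0.16
  Item 4: 0.78 * 0.22 = 0.1716
  Item 5: 0.23 * 0.77 = 0.1771
  Item 6: 0.51 * 0.49 = 0.2499
  Item 7: 0.56 * 0.44 = 0.2464
  Item 8: 0.49 * 0.51 = 0.2499
  Item 9: 0.23 * 0.77 = 0.1771
  Item 10: 0.26 * 0.74 = 0.1924
  Item 11: 0.58 * 0.42 = 0.2436
  Item 12: 0.31 * 0.69 = 0.2139
Sum(p_i * q_i) = 0.1771 + 0.2016 + 0.16 + 0.1716 + 0.1771 + 0.2499 + 0.2464 + 0.2499 + 0.1771 + 0.1924 + 0.2436 + 0.2139 = 2.4606
KR-20 = (k/(k-1)) * (1 - Sum(p_i*q_i) / Var_total)
= (12/11) * (1 - 2.4606/4.31)
= 1.0909 * 0.4291
KR-20 = 0.4681

0.4681


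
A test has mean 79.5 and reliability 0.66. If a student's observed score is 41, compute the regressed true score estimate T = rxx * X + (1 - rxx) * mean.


T_est = rxx * X + (1 - rxx) * mean
T_est = 0.66 * 41 + 0.34 * 79.5
T_est = 27.06 + 27.03
T_est = 54.09

54.09


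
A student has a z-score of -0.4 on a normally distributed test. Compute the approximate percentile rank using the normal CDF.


CDF(z) = 0.5 * (1 + erf(z/sqrt(2)))
erf(-0.2828) = -0.3108
CDF = 0.3446
Percentile rank = 0.3446 * 100 = 34.46

34.46


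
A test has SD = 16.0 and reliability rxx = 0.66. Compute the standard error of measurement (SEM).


SEM = SD * sqrt(1 - rxx)
SEM = 16.0 * sqrt(1 - 0.66)
SEM = 16.0 * sqrt(0.34) = 16.0 * 0.583095
SEM = 9.3295

9.3295


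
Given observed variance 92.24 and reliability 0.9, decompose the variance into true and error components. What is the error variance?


var_true = rxx * var_obs = 0.9 * 92.24 = 83.016
var_error = var_obs - var_true
var_error = 92.24 - 83.016
var_error = 9.224

9.224


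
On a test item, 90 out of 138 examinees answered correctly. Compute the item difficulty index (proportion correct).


Item difficulty p = number correct / total examinees
p = 90 / 138
p = 0.6522

0.6522


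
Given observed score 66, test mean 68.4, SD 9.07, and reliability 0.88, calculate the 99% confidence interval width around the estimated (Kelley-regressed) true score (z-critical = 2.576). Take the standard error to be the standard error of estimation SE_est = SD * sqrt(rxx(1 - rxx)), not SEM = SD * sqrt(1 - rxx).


True score estimate = 0.88*66 + 0.12*68.4 = 66.288
SE_est = SD * sqrt(rxx * (1 - rxx)) = 9.07 * sqrt(0.88 * 0.12) = 9.07 * sqrt(0.1056) = 2.947401
CI = T_est +/- z * SE_est, so width = 2 * z * SE_est = 2 * 2.576 * 2.947401
Width = 15.185

15.185


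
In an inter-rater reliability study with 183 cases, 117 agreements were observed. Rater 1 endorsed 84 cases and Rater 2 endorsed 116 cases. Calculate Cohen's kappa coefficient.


P_o = 117/183 = 0.639344
P_e = (84*116 + 99*67) / 33489 = 0.489026
kappa = (P_o - P_e) / (1 - P_e)
kappa = (0.639344 - 0.489026) / (1 - 0.489026)
kappa = 0.2942

0.2942


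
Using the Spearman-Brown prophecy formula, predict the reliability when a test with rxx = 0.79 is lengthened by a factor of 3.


r_new = (n * rxx) / (1 + (n-1) * rxx)
r_new = (3 * 0.79) / (1 + 2 * 0.79)
r_new = 2.37 / 2.58
r_new = 0.9186

0.9186


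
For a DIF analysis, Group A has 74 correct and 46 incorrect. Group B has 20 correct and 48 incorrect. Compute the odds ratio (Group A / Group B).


Odds_A = 74/46 = 1.6087
Odds_B = 20/48 = 0.4167
OR = Odds_A / Odds_B = 1.6087 / 0.4167
Exactly, OR = (74 * 48) / (46 * 20) = 3552 / 920
OR = 3.8609

3.8609


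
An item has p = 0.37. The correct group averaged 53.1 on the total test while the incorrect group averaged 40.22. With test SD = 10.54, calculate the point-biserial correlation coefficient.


q = 1 - p = 0.63
rpb = ((M1 - M0) / SD) * sqrt(p * q)
rpb = ((53.1 - 40.22) / 10.54) * sqrt(0.37 * 0.63)
rpb = 0.59

0.59


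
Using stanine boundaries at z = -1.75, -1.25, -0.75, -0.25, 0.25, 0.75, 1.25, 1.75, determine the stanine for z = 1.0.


Stanine boundaries: [-1.75, -1.25, -0.75, -0.25, 0.25, 0.75, 1.25, 1.75]
z = 1.0
Check each boundary:
  z >= -1.75 -> could be stanine 2
  z >= -1.25 -> could be stanine 3
  z >= -0.75 -> could be stanine 4
  z >= -0.25 -> could be stanine 5
  z >= 0.25 -> could be stanine 6
  z >= 0.75 -> could be stanine 7
  z < 1.25
  z < 1.75
Highest qualifying boundary gives stanine = 7

7


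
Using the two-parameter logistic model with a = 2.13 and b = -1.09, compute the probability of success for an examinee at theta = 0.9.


a*(theta - b) = 2.13 * (0.9 - -1.09) = 4.2387
exp(-4.2387) = 0.0144
P = 1 / (1 + 0.0144)
P = 0.9858

0.9858


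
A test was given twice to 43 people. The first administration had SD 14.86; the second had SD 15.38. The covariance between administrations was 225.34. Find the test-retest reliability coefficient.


r = cov(X,Y) / (SD_X * SD_Y)
r = 225.34 / (14.86 * 15.38)
r = 225.34 / 228.5468
r = 0.986

0.986


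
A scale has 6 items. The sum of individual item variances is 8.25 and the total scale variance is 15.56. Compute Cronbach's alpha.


alpha = (k/(k-1)) * (1 - sum(si^2)/s_total^2)
= (6/5) * (1 - 8.25/15.56)
alpha = 0.5638

0.5638


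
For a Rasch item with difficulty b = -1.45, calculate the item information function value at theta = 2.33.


P = 1/(1+exp(-(2.33--1.45))) = 0.9777
I = P*(1-P) = 0.9777 * 0.0223
I = 0.0218

0.0218


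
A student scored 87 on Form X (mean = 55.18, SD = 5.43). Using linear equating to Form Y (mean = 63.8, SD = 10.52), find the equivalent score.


slope = SD_Y / SD_X = 10.52 / 5.43 ~ 1.9374
intercept = mean_Y - slope * mean_X = 63.8 - (10.52 / 5.43) * 55.18 ~ -43.1049
Y = slope * X + intercept. To avoid rounding drift from the rounded slope/intercept, evaluate the equivalent form Y = mean_Y + SD_Y * (X - mean_X) / SD_X at full precision:
Y = 63.8 + 10.52 * (87 - 55.18) / 5.43
Y = 63.8 + 10.52 * 31.82 / 5.43
Y = 63.8 + 334.7464 / 5.43
Y = 63.8 + 61.6476
Y = 125.4476

125.4476


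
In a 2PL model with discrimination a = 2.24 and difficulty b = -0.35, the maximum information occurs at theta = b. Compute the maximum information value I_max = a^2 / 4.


For 2PL, max info at theta = b = -0.35
I_max = a^2 / 4 = 2.24^2 / 4
= 5.0176 / 4
I_max = 1.2544

1.2544


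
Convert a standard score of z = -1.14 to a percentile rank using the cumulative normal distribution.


CDF(z) = 0.5 * (1 + erf(z/sqrt(2)))
erf(-0.8061) = -0.7457
CDF = 0.1271
Percentile rank = 0.1271 * 100 = 12.71

12.71


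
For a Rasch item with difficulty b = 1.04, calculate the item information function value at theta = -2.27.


P = 1/(1+exp(-(-2.27-1.04))) = 0.0352
I = P*(1-P) = 0.0352 * 0.9648
I = 0.034

0.034


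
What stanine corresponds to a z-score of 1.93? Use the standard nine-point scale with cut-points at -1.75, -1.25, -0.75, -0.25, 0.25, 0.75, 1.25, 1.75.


Stanine boundaries: [-1.75, -1.25, -0.75, -0.25, 0.25, 0.75, 1.25, 1.75]
z = 1.93
Check each boundary:
  z >= -1.75 -> could be stanine 2
  z >= -1.25 -> could be stanine 3
  z >= -0.75 -> could be stanine 4
  z >= -0.25 -> could be stanine 5
  z >= 0.25 -> could be stanine 6
  z >= 0.75 -> could be stanine 7
  z >= 1.25 -> could be stanine 8
  z >= 1.75 -> could be stanine 9
Highest qualifying boundary gives stanine = 9

9


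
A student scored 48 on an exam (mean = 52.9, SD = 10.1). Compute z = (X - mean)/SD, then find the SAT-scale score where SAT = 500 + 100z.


z = (X - mean) / SD = (48 - 52.9) / 10.1
z = -4.9 / 10.1
z = -0.4851
SAT-scale = SAT = 500 + 100z
Carry z at full precision (z = -4.9 / 10.1) into the conversion:
SAT-scale = 500 + 100 * (-4.9 / 10.1) = 500 + -490 / 10.1
SAT-scale = 500 + -48.5149
SAT-scale = 451.4851

451.4851


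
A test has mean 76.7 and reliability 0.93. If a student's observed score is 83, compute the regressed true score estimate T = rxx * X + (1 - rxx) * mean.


T_est = rxx * X + (1 - rxx) * mean
T_est = 0.93 * 83 + 0.07 * 76.7
T_est = 77.19 + 5.369
T_est = 82.559

82.559


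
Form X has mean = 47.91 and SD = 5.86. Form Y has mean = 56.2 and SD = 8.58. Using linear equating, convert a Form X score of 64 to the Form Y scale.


slope = SD_Y / SD_X = 8.58 / 5.86 ~ 1.4642
intercept = mean_Y - slope * mean_X = 56.2 - (8.58 / 5.86) * 47.91 ~ -13.9481
Y = slope * X + intercept. To avoid rounding drift from the rounded slope/intercept, evaluate the equivalent form Y = mean_Y + SD_Y * (X - mean_X) / SD_X at full precision:
Y = 56.2 + 8.58 * (64 - 47.91) / 5.86
Y = 56.2 + 8.58 * 16.09 / 5.86
Y = 56.2 + 138.0522 / 5.86
Y = 56.2 + 23.5584
Y = 79.7584

79.7584


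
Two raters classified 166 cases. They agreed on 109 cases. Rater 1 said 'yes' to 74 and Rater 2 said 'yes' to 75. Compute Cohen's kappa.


P_o = 109/166 = 0.656627
P_e = (74*75 + 92*91) / 27556 = 0.505226
kappa = (P_o - P_e) / (1 - P_e)
kappa = (0.656627 - 0.505226) / (1 - 0.505226)
kappa = 0.306

0.306


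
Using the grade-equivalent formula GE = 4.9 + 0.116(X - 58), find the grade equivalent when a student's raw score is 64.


raw - median = 64 - 58 = 6
slope * diff = 0.116 * 6 = 0.696
GE = 4.9 + 0.696
GE = 5.596

5.596


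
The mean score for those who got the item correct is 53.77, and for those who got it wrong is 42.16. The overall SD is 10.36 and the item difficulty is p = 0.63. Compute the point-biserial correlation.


q = 1 - p = 0.37
rpb = ((M1 - M0) / SD) * sqrt(p * q)
rpb = ((53.77 - 42.16) / 10.36) * sqrt(0.63 * 0.37)
rpb = 0.5411

0.5411
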